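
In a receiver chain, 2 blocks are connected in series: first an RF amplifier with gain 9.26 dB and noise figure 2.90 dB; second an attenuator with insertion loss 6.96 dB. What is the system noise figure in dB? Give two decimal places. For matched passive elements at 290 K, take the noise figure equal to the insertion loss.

Convert to linear (a loss of L dB is a gain of −L dB): F_i = 10^(NF_i/10), G_i = 10^(G_i,dB/10)
  Stage 1: F_1 = 10^(2.90/10) = 1.950, G_1 = 10^(9.26/10) = 8.433
  Stage 2: F_2 = 10^(6.96/10) = 4.966, G_2 = 10^(−6.96/10) = 0.2014
Friis cascade:
  F = 1.950 + (4.966 − 1)/8.433 = 2.420
NF = 10 log₁₀(2.420) = 3.84 dB

3.84 dB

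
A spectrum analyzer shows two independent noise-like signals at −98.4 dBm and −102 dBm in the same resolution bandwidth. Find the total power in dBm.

−96.8 dBm

Convert to linear, add, convert back:
P₁ = 1.45×10⁻¹³ W, P₂ = 6.31×10⁻¹⁴ W
P_tot = 2.08×10⁻¹³ W → 10 log₁₀(P_tot / 10⁻³) = −96.8 dBm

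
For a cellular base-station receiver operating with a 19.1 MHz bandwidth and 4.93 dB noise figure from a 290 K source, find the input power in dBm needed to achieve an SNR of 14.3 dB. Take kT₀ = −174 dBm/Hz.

−82.0 dBm

Sensitivity = −174 + 10 log₁₀(B) + NF + SNR_min
= −174 + 72.81 + 4.93 + 14.3
= −81.96 dBm → −82.0 dBm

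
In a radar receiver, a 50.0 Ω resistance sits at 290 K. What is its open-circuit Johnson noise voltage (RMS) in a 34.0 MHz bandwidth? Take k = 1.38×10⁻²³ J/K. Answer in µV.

V_n = √(4kTRB)
4kTRB = 4 × 1.38×10⁻²³ × 290 × 5.00×10¹ × 3.40×10⁷ = 2.72×10⁻¹¹ V²
V_n = √(2.72×10⁻¹¹) = 5.22×10⁻⁶ V = 5.22 µV

5.22 µV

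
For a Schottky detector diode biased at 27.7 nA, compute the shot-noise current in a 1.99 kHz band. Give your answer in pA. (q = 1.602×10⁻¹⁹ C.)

I_n = √(2qI·B)
2qI·B = 2 × 1.602×10⁻¹⁹ × 2.77×10⁻⁸ × 1.99×10³ = 1.77×10⁻²³ A²
I_n = √(1.77×10⁻²³) = 4.20×10⁻¹² A = 4.20 pA

4.20 pA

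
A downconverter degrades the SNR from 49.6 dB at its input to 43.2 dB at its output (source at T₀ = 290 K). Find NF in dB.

NF (dB) = SNR_in(dB) − SNR_out(dB) when the source is at T₀
NF = 49.6 − 43.2 = 6.4 dB

6.4 dB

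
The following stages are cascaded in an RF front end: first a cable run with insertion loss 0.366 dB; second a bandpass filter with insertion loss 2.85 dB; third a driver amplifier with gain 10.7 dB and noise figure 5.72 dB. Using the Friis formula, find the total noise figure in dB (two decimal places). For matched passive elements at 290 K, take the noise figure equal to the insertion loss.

8.94 dB

Convert to linear (a loss of L dB is a gain of −L dB): F_i = 10^(NF_i/10), G_i = 10^(G_i,dB/10)
  Stage 1: F_1 = 10^(0.366/10) = 1.088, G_1 = 10^(−0.366/10) = 0.9192
  Stage 2: F_2 = 10^(2.85/10) = 1.928, G_2 = 10^(−2.85/10) = 0.5188
  Stage 3: F_3 = 10^(5.72/10) = 3.733, G_3 = 10^(10.7/10) = 11.75
Friis cascade:
  F = 1.088 + (1.928 − 1)/0.9192 + (3.733 − 1)/0.4769 = 7.827
NF = 10 log₁₀(7.827) = 8.94 dB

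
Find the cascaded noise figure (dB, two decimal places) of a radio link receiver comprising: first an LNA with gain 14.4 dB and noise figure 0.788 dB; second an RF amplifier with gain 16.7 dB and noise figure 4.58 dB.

1.03 dB

Convert to linear (a loss of L dB is a gain of −L dB): F_i = 10^(NF_i/10), G_i = 10^(G_i,dB/10)
  Stage 1: F_1 = 10^(0.788/10) = 1.199, G_1 = 10^(14.4/10) = 27.54
  Stage 2: F_2 = 10^(4.58/10) = 2.871, G_2 = 10^(16.7/10) = 46.77
Friis cascade:
  F = 1.199 + (2.871 − 1)/27.54 = 1.267
NF = 10 log₁₀(1.267) = 1.03 dB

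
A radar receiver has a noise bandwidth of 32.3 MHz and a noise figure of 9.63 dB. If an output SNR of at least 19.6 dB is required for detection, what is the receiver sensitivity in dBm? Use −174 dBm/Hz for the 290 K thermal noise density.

Sensitivity = −174 + 10 log₁₀(B) + NF + SNR_min
= −174 + 75.09 + 9.63 + 19.6
= −69.68 dBm → −69.7 dBm

−69.7 dBm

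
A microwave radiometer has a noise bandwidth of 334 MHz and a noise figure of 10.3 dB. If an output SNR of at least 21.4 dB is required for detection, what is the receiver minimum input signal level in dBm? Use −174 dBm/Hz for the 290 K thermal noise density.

Sensitivity = −174 + 10 log₁₀(B) + NF + SNR_min
= −174 + 85.24 + 10.3 + 21.4
= −57.06 dBm → −57.1 dBm

−57.1 dBm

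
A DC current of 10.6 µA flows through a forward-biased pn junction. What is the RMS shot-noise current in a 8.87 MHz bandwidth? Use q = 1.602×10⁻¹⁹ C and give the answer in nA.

I_n = √(2qI·B)
2qI·B = 2 × 1.602×10⁻¹⁹ × 1.06×10⁻⁵ × 8.87×10⁶ = 3.01×10⁻¹⁷ A²
I_n = √(3.01×10⁻¹⁷) = 5.49×10⁻⁹ A = 5.49 nA

5.49 nA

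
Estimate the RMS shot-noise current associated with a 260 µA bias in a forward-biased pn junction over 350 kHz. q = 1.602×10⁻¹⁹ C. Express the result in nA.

5.40 nA

I_n = √(2qI·B)
2qI·B = 2 × 1.602×10⁻¹⁹ × 2.60×10⁻⁴ × 3.50×10⁵ = 2.92×10⁻¹⁷ A²
I_n = √(2.92×10⁻¹⁷) = 5.40×10⁻⁹ A = 5.40 nA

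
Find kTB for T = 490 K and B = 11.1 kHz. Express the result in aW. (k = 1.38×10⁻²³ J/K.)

P_n = kTB = 1.38×10⁻²³ × 490 × 1.11×10⁴ = 7.51×10⁻¹⁷ W = 75.1 aW

75.1 aW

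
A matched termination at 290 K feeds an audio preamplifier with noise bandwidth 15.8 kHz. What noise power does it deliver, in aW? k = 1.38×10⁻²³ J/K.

63.2 aW

P_n = kTB = 1.38×10⁻²³ × 290 × 1.58×10⁴ = 6.32×10⁻¹⁷ W = 63.2 aW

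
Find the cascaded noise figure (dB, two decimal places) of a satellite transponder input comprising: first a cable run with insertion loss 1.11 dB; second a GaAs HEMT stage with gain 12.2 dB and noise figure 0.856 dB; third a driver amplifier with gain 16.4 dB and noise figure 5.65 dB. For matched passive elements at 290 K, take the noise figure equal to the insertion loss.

2.51 dB

Convert to linear (a loss of L dB is a gain of −L dB): F_i = 10^(NF_i/10), G_i = 10^(G_i,dB/10)
  Stage 1: F_1 = 10^(1.11/10) = 1.291, G_1 = 10^(−1.11/10) = 0.7745
  Stage 2: F_2 = 10^(0.856/10) = 1.218, G_2 = 10^(12.2/10) = 16.60
  Stage 3: F_3 = 10^(5.65/10) = 3.673, G_3 = 10^(16.4/10) = 43.65
Friis cascade:
  F = 1.291 + (1.218 − 1)/0.7745 + (3.673 − 1)/12.85 = 1.780
NF = 10 log₁₀(1.780) = 2.51 dB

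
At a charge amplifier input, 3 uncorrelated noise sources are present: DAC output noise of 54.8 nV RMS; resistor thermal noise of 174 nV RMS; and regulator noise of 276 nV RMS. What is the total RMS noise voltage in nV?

331 nV

Uncorrelated sources add in power (mean-square): V_tot = √(ΣV_i²)
V_tot = √[(5.48×10⁻⁸)² + (1.74×10⁻⁷)² + (2.76×10⁻⁷)²] = 3.31×10⁻⁷ V = 331 nV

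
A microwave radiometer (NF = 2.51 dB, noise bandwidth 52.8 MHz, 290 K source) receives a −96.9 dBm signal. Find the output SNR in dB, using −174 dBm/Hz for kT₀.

Noise floor: N = −174 + 10 log₁₀(B) + NF
10 log₁₀(5.28×10⁷) = 77.23 dB
N = −174 + 77.23 + 2.51 = −94.26 dBm
SNR = P_sig − N = −96.9 − (−94.26) = −2.64 dB → −2.6 dB

−2.6 dB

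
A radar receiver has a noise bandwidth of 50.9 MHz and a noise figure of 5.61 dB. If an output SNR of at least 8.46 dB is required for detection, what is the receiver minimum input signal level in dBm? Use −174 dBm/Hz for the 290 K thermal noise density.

Sensitivity = −174 + 10 log₁₀(B) + NF + SNR_min
= −174 + 77.07 + 5.61 + 8.46
= −82.86 dBm → −82.9 dBm

−82.9 dBm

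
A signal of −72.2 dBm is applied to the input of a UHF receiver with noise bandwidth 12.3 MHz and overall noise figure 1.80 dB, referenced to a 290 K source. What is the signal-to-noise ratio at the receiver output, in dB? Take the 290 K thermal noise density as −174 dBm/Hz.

Noise floor: N = −174 + 10 log₁₀(B) + NF
10 log₁₀(1.23×10⁷) = 70.9 dB
N = −174 + 70.9 + 1.80 = −101.30 dBm
SNR = P_sig − N = −72.2 − (−101.30) = 29.10 dB → 29.1 dB

29.1 dB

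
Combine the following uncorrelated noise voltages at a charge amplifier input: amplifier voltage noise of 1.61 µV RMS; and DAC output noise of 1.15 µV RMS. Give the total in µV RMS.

1.98 µV

Uncorrelated sources add in power (mean-square): V_tot = √(ΣV_i²)
V_tot = √[(1.61×10⁻⁶)² + (1.15×10⁻⁶)²] = 1.98×10⁻⁶ V = 1.98 µV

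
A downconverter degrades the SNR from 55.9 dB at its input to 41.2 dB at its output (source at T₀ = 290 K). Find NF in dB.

NF (dB) = SNR_in(dB) − SNR_out(dB) when the source is at T₀
NF = 55.9 − 41.2 = 14.7 dB

14.7 dB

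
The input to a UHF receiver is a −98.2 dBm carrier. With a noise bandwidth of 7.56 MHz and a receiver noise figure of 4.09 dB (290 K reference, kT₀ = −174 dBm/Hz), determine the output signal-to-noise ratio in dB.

Noise floor: N = −174 + 10 log₁₀(B) + NF
10 log₁₀(7.56×10⁶) = 68.79 dB
N = −174 + 68.79 + 4.09 = −101.12 dBm
SNR = P_sig − N = −98.2 − (−101.12) = 2.92 dB → 2.9 dB

2.9 dB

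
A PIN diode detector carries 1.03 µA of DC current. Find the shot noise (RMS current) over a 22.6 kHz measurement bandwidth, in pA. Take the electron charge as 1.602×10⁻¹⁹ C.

86.4 pA

I_n = √(2qI·B)
2qI·B = 2 × 1.602×10⁻¹⁹ × 1.03×10⁻⁶ × 2.26×10⁴ = 7.46×10⁻²¹ A²
I_n = √(7.46×10⁻²¹) = 8.64×10⁻¹¹ A = 86.4 pA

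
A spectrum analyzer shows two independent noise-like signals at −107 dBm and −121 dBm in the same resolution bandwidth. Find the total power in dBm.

Convert to linear, add, convert back:
P₁ = 2.00×10⁻¹⁴ W, P₂ = 7.94×10⁻¹⁶ W
P_tot = 2.07×10⁻¹⁴ W → 10 log₁₀(P_tot / 10⁻³) = −106.8 dBm

−106.8 dBm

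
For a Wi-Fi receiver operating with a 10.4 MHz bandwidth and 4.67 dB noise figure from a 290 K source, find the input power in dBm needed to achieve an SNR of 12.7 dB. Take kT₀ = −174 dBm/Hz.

−86.5 dBm

Sensitivity = −174 + 10 log₁₀(B) + NF + SNR_min
= −174 + 70.17 + 4.67 + 12.7
= −86.46 dBm → −86.5 dBm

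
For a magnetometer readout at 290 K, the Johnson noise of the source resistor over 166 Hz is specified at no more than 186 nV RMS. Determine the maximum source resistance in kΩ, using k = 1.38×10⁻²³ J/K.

Johnson–Nyquist: V_n = √(4kTRB) ⇒ R = V_n² / (4kTB)
4kTB = 4 × 1.38×10⁻²³ × 290 × 1.66×10² = 2.66×10⁻¹⁸
R = (1.86×10⁻⁷)² / 2.66×10⁻¹⁸ = 1.30×10⁴ Ω = 13.0 kΩ

13.0 kΩ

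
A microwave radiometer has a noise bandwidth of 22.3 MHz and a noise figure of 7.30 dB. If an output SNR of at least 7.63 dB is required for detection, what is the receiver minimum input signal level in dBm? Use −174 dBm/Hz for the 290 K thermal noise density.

−85.6 dBm

Sensitivity = −174 + 10 log₁₀(B) + NF + SNR_min
= −174 + 73.48 + 7.30 + 7.63
= −85.59 dBm → −85.6 dBm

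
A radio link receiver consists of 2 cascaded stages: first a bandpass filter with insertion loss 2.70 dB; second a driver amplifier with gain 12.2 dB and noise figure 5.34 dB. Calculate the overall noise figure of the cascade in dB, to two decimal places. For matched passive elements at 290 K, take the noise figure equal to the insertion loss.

8.04 dB

Convert to linear (a loss of L dB is a gain of −L dB): F_i = 10^(NF_i/10), G_i = 10^(G_i,dB/10)
  Stage 1: F_1 = 10^(2.70/10) = 1.862, G_1 = 10^(−2.70/10) = 0.5370
  Stage 2: F_2 = 10^(5.34/10) = 3.420, G_2 = 10^(12.2/10) = 16.60
Friis cascade:
  F = 1.862 + (3.420 − 1)/0.5370 = 6.368
NF = 10 log₁₀(6.368) = 8.04 dB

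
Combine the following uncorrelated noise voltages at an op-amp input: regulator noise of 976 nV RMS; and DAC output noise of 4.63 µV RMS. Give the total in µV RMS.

4.73 µV

Uncorrelated sources add in power (mean-square): V_tot = √(ΣV_i²)
V_tot = √[(9.76×10⁻⁷)² + (4.63×10⁻⁶)²] = 4.73×10⁻⁶ V = 4.73 µV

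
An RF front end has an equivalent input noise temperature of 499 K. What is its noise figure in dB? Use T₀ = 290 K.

F = 1 + T_e/T₀ = 1 + 499/290 = 2.72069
NF = 10 log₁₀(2.72069) = 4.35 dB

4.35 dB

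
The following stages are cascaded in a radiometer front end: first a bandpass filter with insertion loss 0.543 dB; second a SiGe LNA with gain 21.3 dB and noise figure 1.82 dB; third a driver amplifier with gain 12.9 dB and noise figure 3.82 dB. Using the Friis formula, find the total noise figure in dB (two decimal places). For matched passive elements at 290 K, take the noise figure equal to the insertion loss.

Convert to linear (a loss of L dB is a gain of −L dB): F_i = 10^(NF_i/10), G_i = 10^(G_i,dB/10)
  Stage 1: F_1 = 10^(0.543/10) = 1.133, G_1 = 10^(−0.543/10) = 0.8825
  Stage 2: F_2 = 10^(1.82/10) = 1.521, G_2 = 10^(21.3/10) = 134.9
  Stage 3: F_3 = 10^(3.82/10) = 2.410, G_3 = 10^(12.9/10) = 19.50
Friis cascade:
  F = 1.133 + (1.521 − 1)/0.8825 + (2.410 − 1)/119.0 = 1.735
NF = 10 log₁₀(1.735) = 2.39 dB

2.39 dB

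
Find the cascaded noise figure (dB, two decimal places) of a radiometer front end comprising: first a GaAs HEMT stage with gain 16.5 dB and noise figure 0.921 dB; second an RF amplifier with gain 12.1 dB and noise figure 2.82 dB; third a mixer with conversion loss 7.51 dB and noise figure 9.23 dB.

1.03 dB

Convert to linear (a loss of L dB is a gain of −L dB): F_i = 10^(NF_i/10), G_i = 10^(G_i,dB/10)
  Stage 1: F_1 = 10^(0.921/10) = 1.236, G_1 = 10^(16.5/10) = 44.67
  Stage 2: F_2 = 10^(2.82/10) = 1.914, G_2 = 10^(12.1/10) = 16.22
  Stage 3: F_3 = 10^(9.23/10) = 8.375, G_3 = 10^(−7.51/10) = 0.1774
Friis cascade:
  F = 1.236 + (1.914 − 1)/44.67 + (8.375 − 1)/724.4 = 1.267
NF = 10 log₁₀(1.267) = 1.03 dB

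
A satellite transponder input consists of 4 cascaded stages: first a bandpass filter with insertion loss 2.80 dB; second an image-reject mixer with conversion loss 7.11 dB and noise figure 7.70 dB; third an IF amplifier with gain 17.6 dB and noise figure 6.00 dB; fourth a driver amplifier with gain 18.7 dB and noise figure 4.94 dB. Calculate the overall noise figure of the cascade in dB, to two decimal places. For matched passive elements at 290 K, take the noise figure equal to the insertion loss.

Convert to linear (a loss of L dB is a gain of −L dB): F_i = 10^(NF_i/10), G_i = 10^(G_i,dB/10)
  Stage 1: F_1 = 10^(2.80/10) = 1.905, G_1 = 10^(−2.80/10) = 0.5248
  Stage 2: F_2 = 10^(7.70/10) = 5.888, G_2 = 10^(−7.11/10) = 0.1945
  Stage 3: F_3 = 10^(6.00/10) = 3.981, G_3 = 10^(17.6/10) = 57.54
  Stage 4: F_4 = 10^(4.94/10) = 3.119, G_4 = 10^(18.7/10) = 74.13
Friis cascade:
  F = 1.905 + (5.888 − 1)/0.5248 + (3.981 − 1)/0.1021 + (3.119 − 1)/5.875 = 40.78
NF = 10 log₁₀(40.78) = 16.10 dB

16.10 dB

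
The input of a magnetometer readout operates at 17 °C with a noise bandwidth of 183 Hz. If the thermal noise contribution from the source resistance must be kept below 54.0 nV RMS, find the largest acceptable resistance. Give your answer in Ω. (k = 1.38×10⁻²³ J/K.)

T = 17 °C + 273.15 = 290.15 K
Johnson–Nyquist: V_n = √(4kTRB) ⇒ R = V_n² / (4kTB)
4kTB = 4 × 1.38×10⁻²³ × 290.15 × 1.83×10² = 2.93×10⁻¹⁸
R = (5.40×10⁻⁸)² / 2.93×10⁻¹⁸ = 9.95×10² Ω = 995 Ω

995 Ω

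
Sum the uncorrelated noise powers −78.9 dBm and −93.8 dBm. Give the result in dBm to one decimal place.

Convert to linear, add, convert back:
P₁ = 1.29×10⁻¹¹ W, P₂ = 4.17×10⁻¹³ W
P_tot = 1.33×10⁻¹¹ W → 10 log₁₀(P_tot / 10⁻³) = −78.8 dBm

−78.8 dBm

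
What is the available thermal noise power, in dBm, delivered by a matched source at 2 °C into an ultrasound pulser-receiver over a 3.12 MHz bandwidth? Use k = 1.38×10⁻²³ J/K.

−109.3 dBm

T = 2 °C + 273.15 = 275.15 K
P_n = kTB = 1.38×10⁻²³ × 275.15 × 3.12×10⁶ = 1.18×10⁻¹⁴ W
In dBm: 10 log₁₀(1.18×10⁻¹⁴ / 10⁻³) = −109.3 dBm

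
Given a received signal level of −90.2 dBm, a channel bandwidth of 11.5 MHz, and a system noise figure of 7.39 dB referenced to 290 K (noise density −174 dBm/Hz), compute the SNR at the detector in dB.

5.8 dB

Noise floor: N = −174 + 10 log₁₀(B) + NF
10 log₁₀(1.15×10⁷) = 70.61 dB
N = −174 + 70.61 + 7.39 = −96.00 dBm
SNR = P_sig − N = −90.2 − (−96.00) = 5.80 dB → 5.8 dB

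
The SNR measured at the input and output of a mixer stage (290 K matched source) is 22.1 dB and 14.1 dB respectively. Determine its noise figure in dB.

8.0 dB

NF (dB) = SNR_in(dB) − SNR_out(dB) when the source is at T₀
NF = 22.1 − 14.1 = 8.0 dB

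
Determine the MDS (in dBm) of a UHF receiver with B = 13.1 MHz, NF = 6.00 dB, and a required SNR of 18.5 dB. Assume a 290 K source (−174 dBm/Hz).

−78.3 dBm

Sensitivity = −174 + 10 log₁₀(B) + NF + SNR_min
= −174 + 71.17 + 6.00 + 18.5
= −78.33 dBm → −78.3 dBm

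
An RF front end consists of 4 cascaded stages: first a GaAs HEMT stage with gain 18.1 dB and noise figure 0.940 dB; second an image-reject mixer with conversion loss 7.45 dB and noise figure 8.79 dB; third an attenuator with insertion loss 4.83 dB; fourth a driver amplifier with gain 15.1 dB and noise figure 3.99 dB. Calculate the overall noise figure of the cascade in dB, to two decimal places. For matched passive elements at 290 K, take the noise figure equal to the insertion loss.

Convert to linear (a loss of L dB is a gain of −L dB): F_i = 10^(NF_i/10), G_i = 10^(G_i,dB/10)
  Stage 1: F_1 = 10^(0.940/10) = 1.242, G_1 = 10^(18.1/10) = 64.57
  Stage 2: F_2 = 10^(8.79/10) = 7.568, G_2 = 10^(−7.45/10) = 0.1799
  Stage 3: F_3 = 10^(4.83/10) = 3.041, G_3 = 10^(−4.83/10) = 0.3289
  Stage 4: F_4 = 10^(3.99/10) = 2.506, G_4 = 10^(15.1/10) = 32.36
Friis cascade:
  F = 1.242 + (7.568 − 1)/64.57 + (3.041 − 1)/11.61 + (2.506 − 1)/3.819 = 1.913
NF = 10 log₁₀(1.913) = 2.82 dB

2.82 dB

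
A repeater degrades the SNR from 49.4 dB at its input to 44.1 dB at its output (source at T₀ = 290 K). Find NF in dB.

5.3 dB

NF (dB) = SNR_in(dB) − SNR_out(dB) when the source is at T₀
NF = 49.4 − 44.1 = 5.3 dB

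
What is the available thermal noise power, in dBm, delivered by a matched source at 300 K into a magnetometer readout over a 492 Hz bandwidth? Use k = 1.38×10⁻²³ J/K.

−146.9 dBm

P_n = kTB = 1.38×10⁻²³ × 300 × 4.92×10² = 2.04×10⁻¹⁸ W
In dBm: 10 log₁₀(2.04×10⁻¹⁸ / 10⁻³) = −146.9 dBm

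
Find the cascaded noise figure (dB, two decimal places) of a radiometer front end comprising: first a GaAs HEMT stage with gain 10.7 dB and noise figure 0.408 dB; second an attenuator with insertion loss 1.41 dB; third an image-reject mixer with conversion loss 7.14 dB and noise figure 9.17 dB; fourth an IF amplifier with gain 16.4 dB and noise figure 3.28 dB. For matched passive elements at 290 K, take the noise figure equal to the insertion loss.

4.27 dB

Convert to linear (a loss of L dB is a gain of −L dB): F_i = 10^(NF_i/10), G_i = 10^(G_i,dB/10)
  Stage 1: F_1 = 10^(0.408/10) = 1.098, G_1 = 10^(10.7/10) = 11.75
  Stage 2: F_2 = 10^(1.41/10) = 1.384, G_2 = 10^(−1.41/10) = 0.7228
  Stage 3: F_3 = 10^(9.17/10) = 8.260, G_3 = 10^(−7.14/10) = 0.1932
  Stage 4: F_4 = 10^(3.28/10) = 2.128, G_4 = 10^(16.4/10) = 43.65
Friis cascade:
  F = 1.098 + (1.384 − 1)/11.75 + (8.260 − 1)/8.492 + (2.128 − 1)/1.641 = 2.674
NF = 10 log₁₀(2.674) = 4.27 dB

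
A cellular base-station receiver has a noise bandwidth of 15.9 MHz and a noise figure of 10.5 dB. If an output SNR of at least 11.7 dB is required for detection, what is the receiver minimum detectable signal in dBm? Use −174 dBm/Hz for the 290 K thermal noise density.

Sensitivity = −174 + 10 log₁₀(B) + NF + SNR_min
= −174 + 72.01 + 10.5 + 11.7
= −79.79 dBm → −79.8 dBm

−79.8 dBm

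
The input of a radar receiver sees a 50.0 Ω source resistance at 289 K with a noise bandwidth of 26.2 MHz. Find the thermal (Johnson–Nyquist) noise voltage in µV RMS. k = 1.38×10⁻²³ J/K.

V_n = √(4kTRB)
4kTRB = 4 × 1.38×10⁻²³ × 289 × 5.00×10¹ × 2.62×10⁷ = 2.09×10⁻¹¹ V²
V_n = √(2.09×10⁻¹¹) = 4.57×10⁻⁶ V = 4.57 µV

4.57 µV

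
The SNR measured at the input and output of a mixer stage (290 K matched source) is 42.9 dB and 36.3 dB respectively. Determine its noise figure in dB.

NF (dB) = SNR_in(dB) − SNR_out(dB) when the source is at T₀
NF = 42.9 − 36.3 = 6.6 dB

6.6 dB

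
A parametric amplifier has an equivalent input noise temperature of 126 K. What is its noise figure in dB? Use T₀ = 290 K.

F = 1 + T_e/T₀ = 1 + 126/290 = 1.43448
NF = 10 log₁₀(1.43448) = 1.57 dB

1.57 dB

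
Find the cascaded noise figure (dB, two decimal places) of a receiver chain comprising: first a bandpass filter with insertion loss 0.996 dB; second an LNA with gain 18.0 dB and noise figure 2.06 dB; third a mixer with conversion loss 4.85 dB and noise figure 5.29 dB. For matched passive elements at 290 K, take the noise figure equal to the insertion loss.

Convert to linear (a loss of L dB is a gain of −L dB): F_i = 10^(NF_i/10), G_i = 10^(G_i,dB/10)
  Stage 1: F_1 = 10^(0.996/10) = 1.258, G_1 = 10^(−0.996/10) = 0.7951
  Stage 2: F_2 = 10^(2.06/10) = 1.607, G_2 = 10^(18.0/10) = 63.10
  Stage 3: F_3 = 10^(5.29/10) = 3.381, G_3 = 10^(−4.85/10) = 0.3273
Friis cascade:
  F = 1.258 + (1.607 − 1)/0.7951 + (3.381 − 1)/50.16 = 2.069
NF = 10 log₁₀(2.069) = 3.16 dB

3.16 dB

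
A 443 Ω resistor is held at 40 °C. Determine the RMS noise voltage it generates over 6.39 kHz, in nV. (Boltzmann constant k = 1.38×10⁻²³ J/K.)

T = 40 °C + 273.15 = 313.15 K
V_n = √(4kTRB)
4kTRB = 4 × 1.38×10⁻²³ × 313.15 × 4.43×10² × 6.39×10³ = 4.89×10⁻¹⁴ V²
V_n = √(4.89×10⁻¹⁴) = 2.21×10⁻⁷ V = 221 nV

221 nV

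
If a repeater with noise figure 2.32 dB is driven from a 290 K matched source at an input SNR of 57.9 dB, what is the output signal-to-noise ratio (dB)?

By definition F = SNR_in/SNR_out, so in dB: SNR_out = SNR_in − NF
SNR_out = 57.9 − 2.32 = 55.58 dB

55.58 dB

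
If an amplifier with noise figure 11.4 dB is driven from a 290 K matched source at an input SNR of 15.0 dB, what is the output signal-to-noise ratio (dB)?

3.6 dB

By definition F = SNR_in/SNR_out, so in dB: SNR_out = SNR_in − NF
SNR_out = 15.0 − 11.4 = 3.6 dB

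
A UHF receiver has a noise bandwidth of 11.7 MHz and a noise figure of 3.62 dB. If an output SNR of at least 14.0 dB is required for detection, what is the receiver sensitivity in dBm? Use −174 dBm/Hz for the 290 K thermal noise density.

−85.7 dBm

Sensitivity = −174 + 10 log₁₀(B) + NF + SNR_min
= −174 + 70.68 + 3.62 + 14.0
= −85.70 dBm → −85.7 dBm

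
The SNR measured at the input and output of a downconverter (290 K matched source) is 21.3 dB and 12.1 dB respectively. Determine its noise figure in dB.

NF (dB) = SNR_in(dB) − SNR_out(dB) when the source is at T₀
NF = 21.3 − 12.1 = 9.2 dB

9.2 dB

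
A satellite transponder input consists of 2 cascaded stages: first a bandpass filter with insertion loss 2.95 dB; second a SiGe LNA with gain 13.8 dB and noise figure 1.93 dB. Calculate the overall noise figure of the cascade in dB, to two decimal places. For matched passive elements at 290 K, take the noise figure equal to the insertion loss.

Convert to linear (a loss of L dB is a gain of −L dB): F_i = 10^(NF_i/10), G_i = 10^(G_i,dB/10)
  Stage 1: F_1 = 10^(2.95/10) = 1.972, G_1 = 10^(−2.95/10) = 0.5070
  Stage 2: F_2 = 10^(1.93/10) = 1.560, G_2 = 10^(13.8/10) = 23.99
Friis cascade:
  F = 1.972 + (1.560 − 1)/0.5070 = 3.076
NF = 10 log₁₀(3.076) = 4.88 dB

4.88 dB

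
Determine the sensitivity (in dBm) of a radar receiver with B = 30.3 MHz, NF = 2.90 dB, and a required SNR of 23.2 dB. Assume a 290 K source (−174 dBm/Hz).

−73.1 dBm

Sensitivity = −174 + 10 log₁₀(B) + NF + SNR_min
= −174 + 74.81 + 2.90 + 23.2
= −73.09 dBm → −73.1 dBm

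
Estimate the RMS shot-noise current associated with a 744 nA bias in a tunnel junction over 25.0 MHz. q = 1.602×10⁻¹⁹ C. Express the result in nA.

I_n = √(2qI·B)
2qI·B = 2 × 1.602×10⁻¹⁹ × 7.44×10⁻⁷ × 2.50×10⁷ = 5.96×10⁻¹⁸ A²
I_n = √(5.96×10⁻¹⁸) = 2.44×10⁻⁹ A = 2.44 nA

2.44 nA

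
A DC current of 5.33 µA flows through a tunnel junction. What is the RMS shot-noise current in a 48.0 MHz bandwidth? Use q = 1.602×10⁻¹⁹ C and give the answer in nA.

I_n = √(2qI·B)
2qI·B = 2 × 1.602×10⁻¹⁹ × 5.33×10⁻⁶ × 4.80×10⁷ = 8.20×10⁻¹⁷ A²
I_n = √(8.20×10⁻¹⁷) = 9.05×10⁻⁹ A = 9.05 nA

9.05 nA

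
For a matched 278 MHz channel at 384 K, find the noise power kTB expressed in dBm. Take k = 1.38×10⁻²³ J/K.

P_n = kTB = 1.38×10⁻²³ × 384 × 2.78×10⁸ = 1.47×10⁻¹² W
In dBm: 10 log₁₀(1.47×10⁻¹² / 10⁻³) = −88.3 dBm

−88.3 dBm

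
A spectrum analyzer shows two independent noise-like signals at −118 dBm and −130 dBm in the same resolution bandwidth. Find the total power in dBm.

Convert to linear, add, convert back:
P₁ = 1.58×10⁻¹⁵ W, P₂ = 1.00×10⁻¹⁶ W
P_tot = 1.68×10⁻¹⁵ W → 10 log₁₀(P_tot / 10⁻³) = −117.7 dBm

−117.7 dBm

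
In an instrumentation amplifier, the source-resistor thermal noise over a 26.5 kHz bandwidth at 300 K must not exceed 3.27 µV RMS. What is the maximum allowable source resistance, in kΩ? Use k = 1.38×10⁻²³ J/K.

Johnson–Nyquist: V_n = √(4kTRB) ⇒ R = V_n² / (4kTB)
4kTB = 4 × 1.38×10⁻²³ × 300 × 2.65×10⁴ = 4.39×10⁻¹⁶
R = (3.27×10⁻⁶)² / 4.39×10⁻¹⁶ = 2.44×10⁴ Ω = 24.4 kΩ

24.4 kΩ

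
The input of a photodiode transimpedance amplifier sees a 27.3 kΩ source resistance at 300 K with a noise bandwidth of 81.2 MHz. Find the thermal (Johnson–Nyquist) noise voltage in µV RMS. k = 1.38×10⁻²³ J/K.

V_n = √(4kTRB)
4kTRB = 4 × 1.38×10⁻²³ × 300 × 2.73×10⁴ × 8.12×10⁷ = 3.67×10⁻⁸ V²
V_n = √(3.67×10⁻⁸) = 1.92×10⁻⁴ V = 192 µV

192 µV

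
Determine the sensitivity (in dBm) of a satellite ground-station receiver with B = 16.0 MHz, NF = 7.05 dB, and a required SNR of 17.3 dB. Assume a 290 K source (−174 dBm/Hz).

Sensitivity = −174 + 10 log₁₀(B) + NF + SNR_min
= −174 + 72.04 + 7.05 + 17.3
= −77.61 dBm → −77.6 dBm

−77.6 dBm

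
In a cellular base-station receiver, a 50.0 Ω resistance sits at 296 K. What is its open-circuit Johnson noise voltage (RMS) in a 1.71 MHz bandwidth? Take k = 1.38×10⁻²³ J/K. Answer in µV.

1.18 µV

V_n = √(4kTRB)
4kTRB = 4 × 1.38×10⁻²³ × 296 × 5.00×10¹ × 1.71×10⁶ = 1.40×10⁻¹² V²
V_n = √(1.40×10⁻¹²) = 1.18×10⁻⁶ V = 1.18 µV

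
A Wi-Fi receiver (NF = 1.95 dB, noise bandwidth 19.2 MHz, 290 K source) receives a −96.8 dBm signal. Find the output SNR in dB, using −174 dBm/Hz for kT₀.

Noise floor: N = −174 + 10 log₁₀(B) + NF
10 log₁₀(1.92×10⁷) = 72.83 dB
N = −174 + 72.83 + 1.95 = −99.22 dBm
SNR = P_sig − N = −96.8 − (−99.22) = 2.42 dB → 2.4 dB

2.4 dB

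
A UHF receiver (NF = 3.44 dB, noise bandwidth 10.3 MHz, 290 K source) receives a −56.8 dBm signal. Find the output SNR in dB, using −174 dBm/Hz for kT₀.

Noise floor: N = −174 + 10 log₁₀(B) + NF
10 log₁₀(1.03×10⁷) = 70.13 dB
N = −174 + 70.13 + 3.44 = −100.43 dBm
SNR = P_sig − N = −56.8 − (−100.43) = 43.63 dB → 43.6 dB

43.6 dB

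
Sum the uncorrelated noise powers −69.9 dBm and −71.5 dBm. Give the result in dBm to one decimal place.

Convert to linear, add, convert back:
P₁ = 1.02×10⁻¹⁰ W, P₂ = 7.08×10⁻¹¹ W
P_tot = 1.73×10⁻¹⁰ W → 10 log₁₀(P_tot / 10⁻³) = −67.6 dBm

−67.6 dBm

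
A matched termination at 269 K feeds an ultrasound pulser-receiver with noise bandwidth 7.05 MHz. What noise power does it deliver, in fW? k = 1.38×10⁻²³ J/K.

P_n = kTB = 1.38×10⁻²³ × 269 × 7.05×10⁶ = 2.62×10⁻¹⁴ W = 26.2 fW

26.2 fW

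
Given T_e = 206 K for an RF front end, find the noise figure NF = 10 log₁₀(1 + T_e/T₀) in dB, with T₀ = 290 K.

F = 1 + T_e/T₀ = 1 + 206/290 = 1.71034
NF = 10 log₁₀(1.71034) = 2.33 dB

2.33 dB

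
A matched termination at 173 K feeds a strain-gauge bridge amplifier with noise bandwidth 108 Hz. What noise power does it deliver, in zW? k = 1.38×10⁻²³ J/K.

P_n = kTB = 1.38×10⁻²³ × 173 × 1.08×10² = 2.58×10⁻¹⁹ W = 258 zW

258 zW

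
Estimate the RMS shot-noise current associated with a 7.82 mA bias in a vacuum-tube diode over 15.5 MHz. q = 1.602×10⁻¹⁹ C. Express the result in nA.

I_n = √(2qI·B)
2qI·B = 2 × 1.602×10⁻¹⁹ × 7.82×10⁻³ × 1.55×10⁷ = 3.88×10⁻¹⁴ A²
I_n = √(3.88×10⁻¹⁴) = 1.97×10⁻⁷ A = 197 nA

197 nA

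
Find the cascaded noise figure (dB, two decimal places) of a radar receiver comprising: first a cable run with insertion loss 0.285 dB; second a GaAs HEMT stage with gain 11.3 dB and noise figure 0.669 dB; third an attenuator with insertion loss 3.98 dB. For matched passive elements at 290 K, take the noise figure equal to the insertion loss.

Convert to linear (a loss of L dB is a gain of −L dB): F_i = 10^(NF_i/10), G_i = 10^(G_i,dB/10)
  Stage 1: F_1 = 10^(0.285/10) = 1.068, G_1 = 10^(−0.285/10) = 0.9365
  Stage 2: F_2 = 10^(0.669/10) = 1.167, G_2 = 10^(11.3/10) = 13.49
  Stage 3: F_3 = 10^(3.98/10) = 2.500, G_3 = 10^(−3.98/10) = 0.3999
Friis cascade:
  F = 1.068 + (1.167 − 1)/0.9365 + (2.500 − 1)/12.63 = 1.364
NF = 10 log₁₀(1.364) = 1.35 dB

1.35 dB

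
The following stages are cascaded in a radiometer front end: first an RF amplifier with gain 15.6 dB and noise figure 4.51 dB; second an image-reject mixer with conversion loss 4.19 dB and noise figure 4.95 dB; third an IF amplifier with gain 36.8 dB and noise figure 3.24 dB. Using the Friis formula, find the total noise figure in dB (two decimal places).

Convert to linear (a loss of L dB is a gain of −L dB): F_i = 10^(NF_i/10), G_i = 10^(G_i,dB/10)
  Stage 1: F_1 = 10^(4.51/10) = 2.825, G_1 = 10^(15.6/10) = 36.31
  Stage 2: F_2 = 10^(4.95/10) = 3.126, G_2 = 10^(−4.19/10) = 0.3811
  Stage 3: F_3 = 10^(3.24/10) = 2.109, G_3 = 10^(36.8/10) = 4786
Friis cascade:
  F = 2.825 + (3.126 − 1)/36.31 + (2.109 − 1)/13.84 = 2.964
NF = 10 log₁₀(2.964) = 4.72 dB

4.72 dB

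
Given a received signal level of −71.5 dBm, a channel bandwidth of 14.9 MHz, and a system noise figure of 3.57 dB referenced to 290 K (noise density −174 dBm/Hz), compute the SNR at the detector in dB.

27.2 dB

Noise floor: N = −174 + 10 log₁₀(B) + NF
10 log₁₀(1.49×10⁷) = 71.73 dB
N = −174 + 71.73 + 3.57 = −98.70 dBm
SNR = P_sig − N = −71.5 − (−98.70) = 27.20 dB → 27.2 dB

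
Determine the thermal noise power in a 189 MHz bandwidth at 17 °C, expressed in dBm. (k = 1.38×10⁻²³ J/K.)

T = 17 °C + 273.15 = 290.15 K
P_n = kTB = 1.38×10⁻²³ × 290.15 × 1.89×10⁸ = 7.57×10⁻¹³ W
In dBm: 10 log₁₀(7.57×10⁻¹³ / 10⁻³) = −91.2 dBm

−91.2 dBm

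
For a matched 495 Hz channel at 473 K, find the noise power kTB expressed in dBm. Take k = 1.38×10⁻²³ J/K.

P_n = kTB = 1.38×10⁻²³ × 473 × 4.95×10² = 3.23×10⁻¹⁸ W
In dBm: 10 log₁₀(3.23×10⁻¹⁸ / 10⁻³) = −144.9 dBm

−144.9 dBm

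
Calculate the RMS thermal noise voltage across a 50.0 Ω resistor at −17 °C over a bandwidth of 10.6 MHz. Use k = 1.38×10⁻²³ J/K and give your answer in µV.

T = −17 °C + 273.15 = 256.15 K
V_n = √(4kTRB)
4kTRB = 4 × 1.38×10⁻²³ × 256.15 × 5.00×10¹ × 1.06×10⁷ = 7.49×10⁻¹² V²
V_n = √(7.49×10⁻¹²) = 2.74×10⁻⁶ V = 2.74 µV

2.74 µV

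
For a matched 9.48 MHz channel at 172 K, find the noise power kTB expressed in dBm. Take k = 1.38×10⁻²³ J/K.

−106.5 dBm

P_n = kTB = 1.38×10⁻²³ × 172 × 9.48×10⁶ = 2.25×10⁻¹⁴ W
In dBm: 10 log₁₀(2.25×10⁻¹⁴ / 10⁻³) = −106.5 dBm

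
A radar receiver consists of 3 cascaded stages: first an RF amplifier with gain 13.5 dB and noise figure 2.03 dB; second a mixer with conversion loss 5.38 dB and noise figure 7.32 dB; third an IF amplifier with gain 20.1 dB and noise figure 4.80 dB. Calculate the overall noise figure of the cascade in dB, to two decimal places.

Convert to linear (a loss of L dB is a gain of −L dB): F_i = 10^(NF_i/10), G_i = 10^(G_i,dB/10)
  Stage 1: F_1 = 10^(2.03/10) = 1.596, G_1 = 10^(13.5/10) = 22.39
  Stage 2: F_2 = 10^(7.32/10) = 5.395, G_2 = 10^(−5.38/10) = 0.2897
  Stage 3: F_3 = 10^(4.80/10) = 3.020, G_3 = 10^(20.1/10) = 102.3
Friis cascade:
  F = 1.596 + (5.395 − 1)/22.39 + (3.020 − 1)/6.486 = 2.104
NF = 10 log₁₀(2.104) = 3.23 dB

3.23 dB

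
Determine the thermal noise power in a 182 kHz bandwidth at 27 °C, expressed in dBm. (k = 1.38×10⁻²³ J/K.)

T = 27 °C + 273.15 = 300.15 K
P_n = kTB = 1.38×10⁻²³ × 300.15 × 1.82×10⁵ = 7.54×10⁻¹⁶ W
In dBm: 10 log₁₀(7.54×10⁻¹⁶ / 10⁻³) = −121.2 dBm

−121.2 dBm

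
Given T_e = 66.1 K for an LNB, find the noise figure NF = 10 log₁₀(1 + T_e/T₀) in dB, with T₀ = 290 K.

F = 1 + T_e/T₀ = 1 + 66.1/290 = 1.22793
NF = 10 log₁₀(1.22793) = 0.892 dB

0.892 dB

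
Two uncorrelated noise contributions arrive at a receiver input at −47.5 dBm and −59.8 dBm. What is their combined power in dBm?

−47.3 dBm

Convert to linear, add, convert back:
P₁ = 1.78×10⁻⁸ W, P₂ = 1.05×10⁻⁹ W
P_tot = 1.88×10⁻⁸ W → 10 log₁₀(P_tot / 10⁻³) = −47.3 dBm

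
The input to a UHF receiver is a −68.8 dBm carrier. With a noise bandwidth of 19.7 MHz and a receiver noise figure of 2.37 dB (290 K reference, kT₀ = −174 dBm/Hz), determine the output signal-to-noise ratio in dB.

Noise floor: N = −174 + 10 log₁₀(B) + NF
10 log₁₀(1.97×10⁷) = 72.94 dB
N = −174 + 72.94 + 2.37 = −98.69 dBm
SNR = P_sig − N = −68.8 − (−98.69) = 29.89 dB → 29.9 dB

29.9 dB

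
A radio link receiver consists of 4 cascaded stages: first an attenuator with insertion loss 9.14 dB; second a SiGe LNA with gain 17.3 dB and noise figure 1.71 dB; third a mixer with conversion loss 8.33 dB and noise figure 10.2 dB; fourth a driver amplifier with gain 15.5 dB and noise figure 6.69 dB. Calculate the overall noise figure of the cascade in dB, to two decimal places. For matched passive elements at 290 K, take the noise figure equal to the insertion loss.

12.41 dB

Convert to linear (a loss of L dB is a gain of −L dB): F_i = 10^(NF_i/10), G_i = 10^(G_i,dB/10)
  Stage 1: F_1 = 10^(9.14/10) = 8.204, G_1 = 10^(−9.14/10) = 0.1219
  Stage 2: F_2 = 10^(1.71/10) = 1.483, G_2 = 10^(17.3/10) = 53.70
  Stage 3: F_3 = 10^(10.2/10) = 10.47, G_3 = 10^(−8.33/10) = 0.1469
  Stage 4: F_4 = 10^(6.69/10) = 4.667, G_4 = 10^(15.5/10) = 35.48
Friis cascade:
  F = 8.204 + (1.483 − 1)/0.1219 + (10.47 − 1)/6.546 + (4.667 − 1)/0.9616 = 17.42
NF = 10 log₁₀(17.42) = 12.41 dB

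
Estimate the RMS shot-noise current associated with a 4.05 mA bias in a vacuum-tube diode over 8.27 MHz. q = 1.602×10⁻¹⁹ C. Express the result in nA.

I_n = √(2qI·B)
2qI·B = 2 × 1.602×10⁻¹⁹ × 4.05×10⁻³ × 8.27×10⁶ = 1.07×10⁻¹⁴ A²
I_n = √(1.07×10⁻¹⁴) = 1.04×10⁻⁷ A = 104 nA

104 nA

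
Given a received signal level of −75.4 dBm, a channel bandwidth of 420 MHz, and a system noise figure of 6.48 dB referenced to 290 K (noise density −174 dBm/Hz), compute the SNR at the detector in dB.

5.9 dB

Noise floor: N = −174 + 10 log₁₀(B) + NF
10 log₁₀(4.20×10⁸) = 86.23 dB
N = −174 + 86.23 + 6.48 = −81.29 dBm
SNR = P_sig − N = −75.4 − (−81.29) = 5.89 dB → 5.9 dB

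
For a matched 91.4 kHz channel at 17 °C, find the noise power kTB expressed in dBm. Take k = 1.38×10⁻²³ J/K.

T = 17 °C + 273.15 = 290.15 K
P_n = kTB = 1.38×10⁻²³ × 290.15 × 9.14×10⁴ = 3.66×10⁻¹⁶ W
In dBm: 10 log₁₀(3.66×10⁻¹⁶ / 10⁻³) = −124.4 dBm

−124.4 dBm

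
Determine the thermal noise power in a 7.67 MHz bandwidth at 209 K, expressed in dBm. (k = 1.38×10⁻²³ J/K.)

P_n = kTB = 1.38×10⁻²³ × 209 × 7.67×10⁶ = 2.21×10⁻¹⁴ W
In dBm: 10 log₁₀(2.21×10⁻¹⁴ / 10⁻³) = −106.6 dBm

−106.6 dBm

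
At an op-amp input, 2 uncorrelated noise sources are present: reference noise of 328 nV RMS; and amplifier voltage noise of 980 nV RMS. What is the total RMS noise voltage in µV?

1.03 µV

Uncorrelated sources add in power (mean-square): V_tot = √(ΣV_i²)
V_tot = √[(3.28×10⁻⁷)² + (9.80×10⁻⁷)²] = 1.03×10⁻⁶ V = 1.03 µV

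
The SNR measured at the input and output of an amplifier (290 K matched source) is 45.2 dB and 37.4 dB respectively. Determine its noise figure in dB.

7.8 dB

NF (dB) = SNR_in(dB) − SNR_out(dB) when the source is at T₀
NF = 45.2 − 37.4 = 7.8 dB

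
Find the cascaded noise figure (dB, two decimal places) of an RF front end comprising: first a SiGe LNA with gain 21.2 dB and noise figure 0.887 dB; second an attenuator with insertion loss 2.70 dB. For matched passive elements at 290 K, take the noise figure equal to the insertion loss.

0.91 dB

Convert to linear (a loss of L dB is a gain of −L dB): F_i = 10^(NF_i/10), G_i = 10^(G_i,dB/10)
  Stage 1: F_1 = 10^(0.887/10) = 1.227, G_1 = 10^(21.2/10) = 131.8
  Stage 2: F_2 = 10^(2.70/10) = 1.862, G_2 = 10^(−2.70/10) = 0.5370
Friis cascade:
  F = 1.227 + (1.862 − 1)/131.8 = 1.233
NF = 10 log₁₀(1.233) = 0.91 dB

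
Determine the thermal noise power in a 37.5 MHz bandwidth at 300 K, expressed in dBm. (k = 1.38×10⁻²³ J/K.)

P_n = kTB = 1.38×10⁻²³ × 300 × 3.75×10⁷ = 1.55×10⁻¹³ W
In dBm: 10 log₁₀(1.55×10⁻¹³ / 10⁻³) = −98.1 dBm

−98.1 dBm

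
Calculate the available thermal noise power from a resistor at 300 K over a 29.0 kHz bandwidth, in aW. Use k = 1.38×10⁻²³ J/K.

120 aW

P_n = kTB = 1.38×10⁻²³ × 300 × 2.90×10⁴ = 1.20×10⁻¹⁶ W = 120 aW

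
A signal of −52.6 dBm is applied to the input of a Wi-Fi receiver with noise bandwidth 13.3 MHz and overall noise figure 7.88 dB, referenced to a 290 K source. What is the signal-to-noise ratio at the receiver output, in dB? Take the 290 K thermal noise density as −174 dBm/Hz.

42.3 dB

Noise floor: N = −174 + 10 log₁₀(B) + NF
10 log₁₀(1.33×10⁷) = 71.24 dB
N = −174 + 71.24 + 7.88 = −94.88 dBm
SNR = P_sig − N = −52.6 − (−94.88) = 42.28 dB → 42.3 dB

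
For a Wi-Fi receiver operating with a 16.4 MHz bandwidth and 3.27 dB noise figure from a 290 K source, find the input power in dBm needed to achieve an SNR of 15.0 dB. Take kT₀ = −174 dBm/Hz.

Sensitivity = −174 + 10 log₁₀(B) + NF + SNR_min
= −174 + 72.15 + 3.27 + 15.0
= −83.58 dBm → −83.6 dBm

−83.6 dBm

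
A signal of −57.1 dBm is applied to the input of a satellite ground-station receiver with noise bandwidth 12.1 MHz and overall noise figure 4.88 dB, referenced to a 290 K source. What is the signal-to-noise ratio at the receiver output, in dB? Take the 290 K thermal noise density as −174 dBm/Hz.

Noise floor: N = −174 + 10 log₁₀(B) + NF
10 log₁₀(1.21×10⁷) = 70.83 dB
N = −174 + 70.83 + 4.88 = −98.29 dBm
SNR = P_sig − N = −57.1 − (−98.29) = 41.19 dB → 41.2 dB

41.2 dB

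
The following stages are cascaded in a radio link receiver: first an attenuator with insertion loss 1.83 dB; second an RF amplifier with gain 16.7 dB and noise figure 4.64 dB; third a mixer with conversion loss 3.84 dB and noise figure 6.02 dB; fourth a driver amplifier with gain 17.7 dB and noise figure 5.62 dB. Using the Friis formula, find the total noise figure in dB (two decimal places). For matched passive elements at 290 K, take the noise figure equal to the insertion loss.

6.76 dB

Convert to linear (a loss of L dB is a gain of −L dB): F_i = 10^(NF_i/10), G_i = 10^(G_i,dB/10)
  Stage 1: F_1 = 10^(1.83/10) = 1.524, G_1 = 10^(−1.83/10) = 0.6561
  Stage 2: F_2 = 10^(4.64/10) = 2.911, G_2 = 10^(16.7/10) = 46.77
  Stage 3: F_3 = 10^(6.02/10) = 3.999, G_3 = 10^(−3.84/10) = 0.4130
  Stage 4: F_4 = 10^(5.62/10) = 3.648, G_4 = 10^(17.7/10) = 58.88
Friis cascade:
  F = 1.524 + (2.911 − 1)/0.6561 + (3.999 − 1)/30.69 + (3.648 − 1)/12.68 = 4.743
NF = 10 log₁₀(4.743) = 6.76 dB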